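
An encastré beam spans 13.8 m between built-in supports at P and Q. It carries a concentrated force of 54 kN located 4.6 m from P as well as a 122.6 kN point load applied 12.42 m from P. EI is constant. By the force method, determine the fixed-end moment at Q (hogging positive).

Take the two fixed-end moments M_P, M_Q as redundants; the released structure is the simple span PQ.
End rotations of the released simple span under the applied load (×1/EI):
  at P: point load 54 at a = 4.6: Pab(L + b)/(6LEI) = 634.8/EI
  at Q: point load 54 at a = 4.6: Pab(L + a)/(6LEI) = 507.8/EI
  at P: point load 122.6 at a = 12.42: Pab(L + b)/(6LEI) = 385.2/EI
  at Q: point load 122.6 at a = 12.42: Pab(L + a)/(6LEI) = 665.4/EI
  θ_P0 = 1020/EI,  θ_Q0 = 1173/EI
Flexibility coefficients: a unit moment at one end gives L/(3EI) there and L/(6EI) at the far end, so f₁₁ = f₂₂ = 4.6/EI and f₁₂ = f₂₁ = 2.3/EI.
Compatibility — zero rotation at each built-in end:
  4.6 M_P + 2.3 M_Q = 1020
  2.3 M_P + 4.6 M_Q = 1173
Solving the pair gives M_P = 125.6 kN·m and M_Q = 192.2 kN·m (hogging).

M_Q = 192.2 kN·m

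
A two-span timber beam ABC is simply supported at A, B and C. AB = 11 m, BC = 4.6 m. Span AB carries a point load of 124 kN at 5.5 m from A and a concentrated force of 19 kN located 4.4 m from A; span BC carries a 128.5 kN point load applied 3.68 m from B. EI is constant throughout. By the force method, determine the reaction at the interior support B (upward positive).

Insert a hinge at B; M_B is the redundant, and each span becomes simply supported.
Discontinuity in slope at B on the released structure — sum the simple-span end rotations:
  span AB: point load 124 at a = 5.5: Pab(L + a)/(6LEI) = 937.8/EI
  span AB: point load 19 at a = 4.4: Pab(L + a)/(6LEI) = 128.7/EI
  span BC: point load 128.5 at a = 3.68: Pab(L + b)/(6LEI) = 87.01/EI
  relative rotation θ_0 = (1066 + 87.01)/EI = 1154/EI
A unit hogging moment at B produces rotation L₁/(3EI) + L₂/(3EI) = 5.2/EI.
Compatibility: M_B·(L₁+L₂)/(3EI) = θ_0, giving M_B = 221.8 kN·m (hogging).
Span AB, ΣM about A with M_B applied at B: R_B^{AB}·11 = 765.6 + 221.8, so R_B^{AB} = 89.77 kN and R_A = 143 − 89.77 = 53.23 kN.
Span BC, ΣM about C: R_B^{BC}·4.6 = 118.2 + 221.8, so R_B^{BC} = 73.92 kN and R_C = 128.5 − 73.92 = 54.58 kN.
R_B = 89.77 + 73.92 = 163.7 kN.

R_B = 163.7 kN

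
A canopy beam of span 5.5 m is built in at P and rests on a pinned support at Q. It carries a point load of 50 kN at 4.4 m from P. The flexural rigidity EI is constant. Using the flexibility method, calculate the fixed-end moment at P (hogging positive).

M_P = 26.4 kN·m

Choose R_Q as the redundant. The primary structure is the cantilever fixed at P.
Downward deflection at the released point Q due to the loads:
  point load 50 at a = 4.4: Pa²(3L − a)/(6EI) = 1952/EI
Flexibility coefficient — unit upward force at Q: δ_{QQ} = L³/(3EI) = 55.46/EI.
The prop prevents deflection at Q: R_Q = δ_0/δ_{QQ} = 1952/55.46 = 35.2 kN.
Moment equilibrium about P: M_P = Σ(load moments about P) − R_Q·L = 220 − 35.2×5.5 = 26.4 kN·m.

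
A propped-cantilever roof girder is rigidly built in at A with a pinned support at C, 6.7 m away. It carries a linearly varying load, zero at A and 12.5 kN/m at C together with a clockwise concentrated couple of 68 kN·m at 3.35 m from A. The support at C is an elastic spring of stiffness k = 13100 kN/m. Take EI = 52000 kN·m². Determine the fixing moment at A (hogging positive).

M_A = 33.02 kN·m

Remove the prop at C; the released (primary) structure is a cantilever built in at A.
Primary-structure tip deflection at C by superposition:
  triangular load, peak 12.5 at the free end: 11w₀L⁴/(120EI) = 2309/EI
  clockwise couple 68 at a = 3.35: M₀a(2L − a)/(2EI) = 1145/EI
  δ_0 = 3454/EI
Tip deflection under a unit load at C: L³/(3EI) = 100.3/EI.
With EI = 52000 kN·m²: δ_0 = 0.066417 m and δ_{CC} = 0.001928 m/kN.
Compatibility — the spring shortens by R_C/k under the reaction it provides: δ_0 − R_C·δ_{CC} = R_C/k. With 1/k = 0.000076 m/kN, R_C = δ_0 / (δ_{CC} + 1/k) = 0.066417 / (0.001928 + 0.000076) = 33.14 kN.
Moment equilibrium about A: M_A = Σ(load moments about A) − R_C·L = 255 − 33.14×6.7 = 33.02 kN·m.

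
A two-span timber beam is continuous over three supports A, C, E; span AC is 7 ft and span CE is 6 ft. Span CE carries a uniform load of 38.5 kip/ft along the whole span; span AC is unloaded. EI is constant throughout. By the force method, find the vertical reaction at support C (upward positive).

Take M_C as the redundant. Released structure: two simple spans AC and CE with a hinge at C.
Discontinuity in slope at C on the released structure — sum the simple-span end rotations:
  span CE: UDL 38.5: wL³/(24EI) = 346.5/EI
  relative rotation θ_0 = (0 + 346.5)/EI = 346.5/EI
A unit hogging moment at C produces rotation L₁/(3EI) + L₂/(3EI) = 4.333/EI.
Slope continuity at C: θ_0 = M_C·4.333/EI, so M_C = 346.5/4.333 = 79.96 kip·ft (hogging).
Span AC, ΣM about A with M_C applied at C: R_C^{AC}·7 = 0 + 79.96, so R_C^{AC} = 11.42 kip and R_A = 0 − 11.42 = -11.42 kip.
Span CE, ΣM about E: R_C^{CE}·6 = 693 + 79.96, so R_C^{CE} = 128.8 kip and R_E = 231 − 128.8 = 102.2 kip.
R_C = 11.42 + 128.8 = 140.2 kip.

R_C = 140.2 kip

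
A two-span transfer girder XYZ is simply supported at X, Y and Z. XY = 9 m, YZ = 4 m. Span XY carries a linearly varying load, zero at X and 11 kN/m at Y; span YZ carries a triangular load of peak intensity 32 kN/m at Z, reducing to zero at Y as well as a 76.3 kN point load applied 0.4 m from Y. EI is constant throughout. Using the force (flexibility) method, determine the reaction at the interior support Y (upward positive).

R_Y = 144.1 kN

Insert a hinge at Y; M_Y is the redundant, and each span becomes simply supported.
End slopes at the hinge Y, treating each span as simply supported:
  span XY: triangular load, peak 11: w₀L³/(45EI) = 178.2/EI
  span YZ: triangular load, peak 32: 7w₀L³/(360EI) = 39.82/EI
  span YZ: point load 76.3 at a = 0.4: Pab(L + b)/(6LEI) = 34.79/EI
  relative rotation θ_0 = (178.2 + 74.62)/EI = 252.8/EI
A unit hogging moment at Y produces rotation L₁/(3EI) + L₂/(3EI) = 4.333/EI.
Compatibility: M_Y·(L₁+L₂)/(3EI) = θ_0, giving M_Y = 58.34 kN·m (hogging).
Span XY, ΣM about X with M_Y applied at Y: R_Y^{XY}·9 = 297 + 58.34, so R_Y^{XY} = 39.48 kN and R_X = 49.5 − 39.48 = 10.02 kN.
Span YZ, ΣM about Z: R_Y^{YZ}·4 = 360 + 58.34, so R_Y^{YZ} = 104.6 kN and R_Z = 140.3 − 104.6 = 35.71 kN.
R_Y = 39.48 + 104.6 = 144.1 kN.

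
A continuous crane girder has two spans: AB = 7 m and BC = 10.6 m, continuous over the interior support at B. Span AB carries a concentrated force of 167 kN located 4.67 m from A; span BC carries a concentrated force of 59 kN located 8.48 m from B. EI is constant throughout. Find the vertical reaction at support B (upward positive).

Take M_B as the redundant. Released structure: two simple spans AB and BC with a hinge at B.
Discontinuity in slope at B on the released structure — sum the simple-span end rotations:
  span AB: point load 167 at a = 4.67: Pab(L + a)/(6LEI) = 504.9/EI
  span BC: point load 59 at a = 8.48: Pab(L + b)/(6LEI) = 212.1/EI
  relative rotation θ_0 = (504.9 + 212.1)/EI = 717/EI
A unit hogging moment at B produces rotation L₁/(3EI) + L₂/(3EI) = 5.867/EI.
Compatibility: M_B·(L₁+L₂)/(3EI) = θ_0, giving M_B = 122.2 kN·m (hogging).
Span AB, ΣM about A with M_B applied at B: R_B^{AB}·7 = 779.9 + 122.2, so R_B^{AB} = 128.9 kN and R_A = 167 − 128.9 = 38.13 kN.
Span BC, ΣM about C: R_B^{BC}·10.6 = 125.1 + 122.2, so R_B^{BC} = 23.33 kN and R_C = 59 − 23.33 = 35.67 kN.
R_B = 128.9 + 23.33 = 152.2 kN.

R_B = 152.2 kN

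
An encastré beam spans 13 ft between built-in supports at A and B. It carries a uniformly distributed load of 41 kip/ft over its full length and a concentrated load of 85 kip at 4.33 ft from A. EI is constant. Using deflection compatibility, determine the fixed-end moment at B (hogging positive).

Take the two fixed-end moments M_A, M_B as redundants; the released structure is the simple span AB.
Simple-span end rotations at A and B under the given loads:
  at A: UDL 41: wL³/(24EI) = 3753/EI
  at B: UDL 41: wL³/(24EI) = 3753/EI
  at A: point load 85 at a = 4.33: Pab(L + b)/(6LEI) = 886.5/EI
  at B: point load 85 at a = 4.33: Pab(L + a)/(6LEI) = 709/EI
  θ_A0 = 4640/EI,  θ_B0 = 4462/EI
Flexibility coefficients: a unit moment at one end gives L/(3EI) there and L/(6EI) at the far end, so f₁₁ = f₂₂ = 4.333/EI and f₁₂ = f₂₁ = 2.167/EI.
Compatibility — zero rotation at each built-in end:
  4.333 M_A + 2.167 M_B = 4640
  2.167 M_A + 4.333 M_B = 4462
Solving the pair gives M_A = 741.1 kip·ft and M_B = 659.2 kip·ft (hogging).

M_B = 659.2 kip·ft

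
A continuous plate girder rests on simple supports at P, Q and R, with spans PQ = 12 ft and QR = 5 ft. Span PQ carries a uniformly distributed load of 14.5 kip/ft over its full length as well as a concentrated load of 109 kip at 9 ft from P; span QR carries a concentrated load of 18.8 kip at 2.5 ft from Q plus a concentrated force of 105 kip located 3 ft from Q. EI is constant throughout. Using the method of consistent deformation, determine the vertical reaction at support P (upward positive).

R_P = 83.68 kip

Release continuity at Q by inserting a hinge; the redundant is the internal moment M_Q. The primary structure is two simply-supported spans PQ and QR.
End slopes at the hinge Q, treating each span as simply supported:
  span PQ: UDL 14.5: wL³/(24EI) = 1044/EI
  span PQ: point load 109 at a = 9: Pab(L + a)/(6LEI) = 858.4/EI
  span QR: point load 18.8 at a = 2.5: Pab(L + b)/(6LEI) = 29.38/EI
  span QR: point load 105 at a = 3: Pab(L + b)/(6LEI) = 147/EI
  relative rotation θ_0 = (1902 + 176.4)/EI = 2079/EI
A unit hogging moment at Q produces rotation L₁/(3EI) + L₂/(3EI) = 5.667/EI.
Slope continuity at Q: θ_0 = M_Q·5.667/EI, so M_Q = 2079/5.667 = 366.8 kip·ft (hogging).
Span PQ, ΣM about P with M_Q applied at Q: R_Q^{PQ}·12 = 2025 + 366.8, so R_Q^{PQ} = 199.3 kip and R_P = 283 − 199.3 = 83.68 kip.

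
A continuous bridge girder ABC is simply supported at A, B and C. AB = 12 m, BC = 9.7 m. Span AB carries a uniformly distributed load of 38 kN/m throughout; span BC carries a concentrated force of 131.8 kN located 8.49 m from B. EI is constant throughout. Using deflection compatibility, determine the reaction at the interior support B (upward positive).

Release continuity at B by inserting a hinge; the redundant is the internal moment M_B. The primary structure is two simply-supported spans AB and BC.
End slopes at the hinge B, treating each span as simply supported:
  span AB: UDL 38: wL³/(24EI) = 2736/EI
  span BC: point load 131.8 at a = 8.49: Pab(L + b)/(6LEI) = 253.8/EI
  relative rotation θ_0 = (2736 + 253.8)/EI = 2990/EI
A unit hogging moment at B produces rotation L₁/(3EI) + L₂/(3EI) = 7.233/EI.
Slope continuity at B: θ_0 = M_B·7.233/EI, so M_B = 2990/7.233 = 413.3 kN·m (hogging).
Span AB, ΣM about A with M_B applied at B: R_B^{AB}·12 = 2736 + 413.3, so R_B^{AB} = 262.4 kN and R_A = 456 − 262.4 = 193.6 kN.
Span BC, ΣM about C: R_B^{BC}·9.7 = 159.5 + 413.3, so R_B^{BC} = 59.05 kN and R_C = 131.8 − 59.05 = 72.75 kN.
R_B = 262.4 + 59.05 = 321.5 kN.

R_B = 321.5 kN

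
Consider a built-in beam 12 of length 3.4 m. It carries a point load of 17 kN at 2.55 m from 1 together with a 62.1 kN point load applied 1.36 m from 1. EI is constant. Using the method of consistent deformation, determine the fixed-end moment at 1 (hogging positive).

Release both end moments; the primary structure is a simply-supported span 12 with redundants M_1 and M_2.
End rotations of the released simple span under the applied load (×1/EI):
  at 1: point load 17 at a = 2.55: Pab(L + b)/(6LEI) = 7.677/EI
  at 2: point load 17 at a = 2.55: Pab(L + a)/(6LEI) = 10.75/EI
  at 1: point load 62.1 at a = 1.36: Pab(L + b)/(6LEI) = 45.94/EI
  at 2: point load 62.1 at a = 1.36: Pab(L + a)/(6LEI) = 40.2/EI
  θ_10 = 53.62/EI,  θ_20 = 50.95/EI
Flexibility coefficients: a unit moment at one end gives L/(3EI) there and L/(6EI) at the far end, so f₁₁ = f₂₂ = 1.133/EI and f₁₂ = f₂₁ = 0.5667/EI.
Compatibility — zero rotation at each built-in end:
  1.133 M_1 + 0.5667 M_2 = 53.62
  0.5667 M_1 + 1.133 M_2 = 50.95
Solving the pair gives M_1 = 33.11 kN·m and M_2 = 28.4 kN·m (hogging).

M_1 = 33.11 kN·m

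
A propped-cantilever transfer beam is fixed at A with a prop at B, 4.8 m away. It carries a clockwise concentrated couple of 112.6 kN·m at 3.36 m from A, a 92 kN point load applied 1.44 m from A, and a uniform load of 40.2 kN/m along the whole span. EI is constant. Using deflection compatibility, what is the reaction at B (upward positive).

Release the roller at B. Primary structure: cantilever fixed at A.
Deflection at B on the released cantilever, summing each load's contribution:
  clockwise couple 112.6 at a = 3.36: M₀a(2L − a)/(2EI) = 1180/EI
  point load 92 at a = 1.44: Pa²(3L − a)/(6EI) = 412.1/EI
  UDL 40.2: wL⁴/(8EI) = 2667/EI
  δ_0 = 4260/EI
Tip deflection under a unit load at B: L³/(3EI) = 36.86/EI.
Compatibility at B: δ_0 − R_B·δ_{BB} = 0, so R_B = 4260/36.86 = 115.6 kN.

R_B = 115.6 kN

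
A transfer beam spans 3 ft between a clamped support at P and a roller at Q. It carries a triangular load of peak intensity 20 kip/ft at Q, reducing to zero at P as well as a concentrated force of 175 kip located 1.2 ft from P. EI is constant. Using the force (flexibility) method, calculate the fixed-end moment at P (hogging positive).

M_P = 111.3 kip·ft

Take the reaction at Q as the redundant and release it; the primary structure is a cantilever fixed at P.
Downward deflection at the released point Q due to the loads:
  triangular load, peak 20 at the free end: 11w₀L⁴/(120EI) = 148.5/EI
  point load 175 at a = 1.2: Pa²(3L − a)/(6EI) = 327.6/EI
  δ_0 = 476.1/EI
Tip deflection under a unit load at Q: L³/(3EI) = 9/EI.
Compatibility at Q: δ_0 − R_Q·δ_{QQ} = 0, so R_Q = 476.1/9 = 52.9 kip.
Moment equilibrium about P: M_P = Σ(load moments about P) − R_Q·L = 270 − 52.9×3 = 111.3 kip·ft.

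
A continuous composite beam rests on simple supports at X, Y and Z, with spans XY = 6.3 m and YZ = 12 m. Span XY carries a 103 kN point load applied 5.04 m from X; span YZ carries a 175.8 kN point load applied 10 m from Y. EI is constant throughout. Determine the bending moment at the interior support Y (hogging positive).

Take M_Y as the redundant. Released structure: two simple spans XY and YZ with a hinge at Y.
End slopes at the hinge Y, treating each span as simply supported:
  span XY: point load 103 at a = 5.04: Pab(L + a)/(6LEI) = 196.2/EI
  span YZ: point load 175.8 at a = 10: Pab(L + b)/(6LEI) = 683.7/EI
  relative rotation θ_0 = (196.2 + 683.7)/EI = 879.9/EI
A unit hogging moment at Y produces rotation L₁/(3EI) + L₂/(3EI) = 6.1/EI.
Compatibility: M_Y·(L₁+L₂)/(3EI) = θ_0, giving M_Y = 144.2 kN·m (hogging).

M_Y = 144.2 kN·m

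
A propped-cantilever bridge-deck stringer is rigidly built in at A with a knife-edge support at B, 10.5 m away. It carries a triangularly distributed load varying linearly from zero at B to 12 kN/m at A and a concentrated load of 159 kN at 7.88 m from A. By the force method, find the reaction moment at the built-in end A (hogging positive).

M_A = 283.5 kN·m

Take the reaction at B as the redundant and release it; the primary structure is a cantilever fixed at A.
Primary-structure tip deflection at B by superposition:
  triangular load, peak 12 at the fixed end: w₀L⁴/(30EI) = 4862/EI
  point load 159 at a = 7.88: Pa²(3L − a)/(6EI) = 38867/EI
  δ_0 = 43729/EI
Flexibility coefficient — unit upward force at B: δ_{BB} = L³/(3EI) = 385.9/EI.
The prop prevents deflection at B: R_B = δ_0/δ_{BB} = 43729/385.9 = 113.3 kN.
Moment equilibrium about A: M_A = Σ(load moments about A) − R_B·L = 1473 − 113.3×10.5 = 283.5 kN·m.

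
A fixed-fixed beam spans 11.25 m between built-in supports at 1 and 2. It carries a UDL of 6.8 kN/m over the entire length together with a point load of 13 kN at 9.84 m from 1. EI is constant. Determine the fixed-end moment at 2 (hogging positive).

M_2 = 85.74 kN·m

Take the two fixed-end moments M_1, M_2 as redundants; the released structure is the simple span 12.
On the primary (simply-supported) span, the end slopes from the loading are:
  at 1: UDL 6.8: wL³/(24EI) = 403.4/EI
  at 2: UDL 6.8: wL³/(24EI) = 403.4/EI
  at 1: point load 13 at a = 9.84: Pab(L + b)/(6LEI) = 33.83/EI
  at 2: point load 13 at a = 9.84: Pab(L + a)/(6LEI) = 56.35/EI
  θ_10 = 437.2/EI,  θ_20 = 459.8/EI
Flexibility coefficients: a unit moment at one end gives L/(3EI) there and L/(6EI) at the far end, so f₁₁ = f₂₂ = 3.75/EI and f₁₂ = f₂₁ = 1.875/EI.
Compatibility — zero rotation at each built-in end:
  3.75 M_1 + 1.875 M_2 = 437.2
  1.875 M_1 + 3.75 M_2 = 459.8
Solving the pair gives M_1 = 73.73 kN·m and M_2 = 85.74 kN·m (hogging).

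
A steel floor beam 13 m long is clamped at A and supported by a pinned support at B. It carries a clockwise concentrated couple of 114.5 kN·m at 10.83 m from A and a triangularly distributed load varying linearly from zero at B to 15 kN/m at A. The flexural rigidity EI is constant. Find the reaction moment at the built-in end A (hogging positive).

M_A = 116.5 kN·m

Choose R_B as the redundant. The primary structure is the cantilever fixed at A.
Primary-structure tip deflection at B by superposition:
  clockwise couple 114.5 at a = 10.83: M₀a(2L − a)/(2EI) = 9406/EI
  triangular load, peak 15 at the fixed end: w₀L⁴/(30EI) = 14280/EI
  δ_0 = 23686/EI
Tip deflection under a unit load at B: L³/(3EI) = 732.3/EI.
Compatibility at B: δ_0 − R_B·δ_{BB} = 0, so R_B = 23686/732.3 = 32.34 kN.
Moment equilibrium about A: M_A = Σ(load moments about A) − R_B·L = 537 − 32.34×13 = 116.5 kN·m.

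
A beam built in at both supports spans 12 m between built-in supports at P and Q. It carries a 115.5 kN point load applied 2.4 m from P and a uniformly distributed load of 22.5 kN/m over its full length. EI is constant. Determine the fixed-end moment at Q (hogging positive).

M_Q = 314.4 kN·m

Take the two fixed-end moments M_P, M_Q as redundants; the released structure is the simple span PQ.
Simple-span end rotations at P and Q under the given loads:
  at P: point load 115.5 at a = 2.4: Pab(L + b)/(6LEI) = 798.3/EI
  at Q: point load 115.5 at a = 2.4: Pab(L + a)/(6LEI) = 532.2/EI
  at P: UDL 22.5: wL³/(24EI) = 1620/EI
  at Q: UDL 22.5: wL³/(24EI) = 1620/EI
  θ_P0 = 2418/EI,  θ_Q0 = 2152/EI
Flexibility coefficients: a unit moment at one end gives L/(3EI) there and L/(6EI) at the far end, so f₁₁ = f₂₂ = 4/EI and f₁₂ = f₂₁ = 2/EI.
Compatibility — zero rotation at each built-in end:
  4 M_P + 2 M_Q = 2418
  2 M_P + 4 M_Q = 2152
Solving the pair gives M_P = 447.4 kN·m and M_Q = 314.4 kN·m (hogging).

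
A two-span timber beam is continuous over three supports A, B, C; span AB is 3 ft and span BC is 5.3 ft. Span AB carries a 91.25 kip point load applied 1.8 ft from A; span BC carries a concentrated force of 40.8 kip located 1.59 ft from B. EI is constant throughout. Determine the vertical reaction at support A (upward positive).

R_A = 21.95 kip

Insert a hinge at B; M_B is the redundant, and each span becomes simply supported.
Discontinuity in slope at B on the released structure — sum the simple-span end rotations:
  span AB: point load 91.25 at a = 1.8: Pab(L + a)/(6LEI) = 52.56/EI
  span BC: point load 40.8 at a = 1.59: Pab(L + b)/(6LEI) = 68.19/EI
  relative rotation θ_0 = (52.56 + 68.19)/EI = 120.8/EI
A unit hogging moment at B produces rotation L₁/(3EI) + L₂/(3EI) = 2.767/EI.
Slope continuity at B: θ_0 = M_B·2.767/EI, so M_B = 120.8/2.767 = 43.65 kip·ft (hogging).
Span AB, ΣM about A with M_B applied at B: R_B^{AB}·3 = 164.2 + 43.65, so R_B^{AB} = 69.3 kip and R_A = 91.25 − 69.3 = 21.95 kip.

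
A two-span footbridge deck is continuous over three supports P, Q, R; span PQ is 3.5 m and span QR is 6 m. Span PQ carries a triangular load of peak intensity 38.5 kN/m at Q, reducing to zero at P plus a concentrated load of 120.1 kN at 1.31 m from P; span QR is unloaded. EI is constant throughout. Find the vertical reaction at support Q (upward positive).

R_Q = 106.4 kN

Release continuity at Q by inserting a hinge; the redundant is the internal moment M_Q. The primary structure is two simply-supported spans PQ and QR.
End slopes at the hinge Q, treating each span as simply supported:
  span PQ: triangular load, peak 38.5: w₀L³/(45EI) = 36.68/EI
  span PQ: point load 120.1 at a = 1.31: Pab(L + a)/(6LEI) = 78.92/EI
  relative rotation θ_0 = (115.6 + 0)/EI = 115.6/EI
A unit hogging moment at Q produces rotation L₁/(3EI) + L₂/(3EI) = 3.167/EI.
Slope continuity at Q: θ_0 = M_Q·3.167/EI, so M_Q = 115.6/3.167 = 36.51 kN·m (hogging).
Span PQ, ΣM about P with M_Q applied at Q: R_Q^{PQ}·3.5 = 314.5 + 36.51, so R_Q^{PQ} = 100.3 kN and R_P = 187.5 − 100.3 = 87.18 kN.
Span QR, ΣM about R: R_Q^{QR}·6 = 0 + 36.51, so R_Q^{QR} = 6.084 kN and R_R = 0 − 6.084 = -6.084 kN.
R_Q = 100.3 + 6.084 = 106.4 kN.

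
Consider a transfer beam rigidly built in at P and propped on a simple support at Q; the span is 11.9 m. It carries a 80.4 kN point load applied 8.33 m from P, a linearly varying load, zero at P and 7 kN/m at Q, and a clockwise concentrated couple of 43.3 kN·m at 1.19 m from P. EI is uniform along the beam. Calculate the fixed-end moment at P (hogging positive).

Remove the prop at Q; the released (primary) structure is a cantilever built in at P.
Primary-structure tip deflection at Q by superposition:
  point load 80.4 at a = 8.33: Pa²(3L − a)/(6EI) = 25449/EI
  triangular load, peak 7 at the free end: 11w₀L⁴/(120EI) = 12868/EI
  clockwise couple 43.3 at a = 1.19: M₀a(2L − a)/(2EI) = 582.5/EI
  δ_0 = 38899/EI
Flexibility coefficient — unit upward force at Q: δ_{QQ} = L³/(3EI) = 561.7/EI.
The prop prevents deflection at Q: R_Q = δ_0/δ_{QQ} = 38899/561.7 = 69.25 kN.
Moment equilibrium about P: M_P = Σ(load moments about P) − R_Q·L = 1043 − 69.25×11.9 = 219.4 kN·m.

M_P = 219.4 kN·m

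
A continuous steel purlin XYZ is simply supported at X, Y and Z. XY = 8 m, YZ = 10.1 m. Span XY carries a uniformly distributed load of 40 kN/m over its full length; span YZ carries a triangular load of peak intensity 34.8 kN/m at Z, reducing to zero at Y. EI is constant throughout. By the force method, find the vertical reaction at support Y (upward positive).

R_Y = 276.1 kN

Take M_Y as the redundant. Released structure: two simple spans XY and YZ with a hinge at Y.
Rotations at Y on the released spans (each span's end-slope, ×1/EI):
  span XY: UDL 40: wL³/(24EI) = 853.3/EI
  span YZ: triangular load, peak 34.8: 7w₀L³/(360EI) = 697.2/EI
  relative rotation θ_0 = (853.3 + 697.2)/EI = 1551/EI
A unit hogging moment at Y produces rotation L₁/(3EI) + L₂/(3EI) = 6.033/EI.
Compatibility: M_Y·(L₁+L₂)/(3EI) = θ_0, giving M_Y = 257 kN·m (hogging).
Span XY, ΣM about X with M_Y applied at Y: R_Y^{XY}·8 = 1280 + 257, so R_Y^{XY} = 192.1 kN and R_X = 320 − 192.1 = 127.9 kN.
Span YZ, ΣM about Z: R_Y^{YZ}·10.1 = 591.7 + 257, so R_Y^{YZ} = 84.02 kN and R_Z = 175.7 − 84.02 = 91.72 kN.
R_Y = 192.1 + 84.02 = 276.1 kN.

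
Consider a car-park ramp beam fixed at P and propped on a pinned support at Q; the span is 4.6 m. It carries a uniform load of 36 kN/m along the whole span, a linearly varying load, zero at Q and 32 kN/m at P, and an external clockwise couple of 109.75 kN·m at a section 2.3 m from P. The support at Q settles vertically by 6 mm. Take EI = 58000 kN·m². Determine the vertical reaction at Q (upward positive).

R_Q = 92.94 kN

Remove the prop at Q; the released (primary) structure is a cantilever built in at P.
Deflection at Q on the released cantilever, summing each load's contribution:
  UDL 36: wL⁴/(8EI) = 2015/EI
  triangular load, peak 32 at the fixed end: w₀L⁴/(30EI) = 477.6/EI
  clockwise couple 109.75 at a = 2.3: M₀a(2L − a)/(2EI) = 870.9/EI
  δ_0 = 3363/EI
Tip deflection under a unit load at Q: L³/(3EI) = 32.45/EI.
With EI = 58000 kN·m²: δ_0 = 0.057988 m and δ_{QQ} = 0.000559 m/kN.
Compatibility — the beam at Q must follow the support down by 0.006 m: δ_0 − R_Q·δ_{QQ} = 0.006, so R_Q = (0.057988 − 0.006)/0.000559 = 92.94 kN.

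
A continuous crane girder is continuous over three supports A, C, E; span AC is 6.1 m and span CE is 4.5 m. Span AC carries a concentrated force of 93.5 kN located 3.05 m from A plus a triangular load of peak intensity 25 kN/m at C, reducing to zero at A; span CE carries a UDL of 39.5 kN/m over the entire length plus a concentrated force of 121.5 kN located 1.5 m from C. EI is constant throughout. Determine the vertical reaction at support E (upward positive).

R_E = 88.78 kN

Release continuity at C by inserting a hinge; the redundant is the internal moment M_C. The primary structure is two simply-supported spans AC and CE.
Discontinuity in slope at C on the released structure — sum the simple-span end rotations:
  span AC: point load 93.5 at a = 3.05: Pab(L + a)/(6LEI) = 217.4/EI
  span AC: triangular load, peak 25: w₀L³/(45EI) = 126.1/EI
  span CE: UDL 39.5: wL³/(24EI) = 150/EI
  span CE: point load 121.5 at a = 1.5: Pab(L + b)/(6LEI) = 151.9/EI
  relative rotation θ_0 = (343.5 + 301.9)/EI = 645.4/EI
A unit hogging moment at C produces rotation L₁/(3EI) + L₂/(3EI) = 3.533/EI.
Slope continuity at C: θ_0 = M_C·3.533/EI, so M_C = 645.4/3.533 = 182.7 kN·m (hogging).
Span CE, ΣM about E: R_C^{CE}·4.5 = 764.4 + 182.7, so R_C^{CE} = 210.5 kN and R_E = 299.2 − 210.5 = 88.78 kN.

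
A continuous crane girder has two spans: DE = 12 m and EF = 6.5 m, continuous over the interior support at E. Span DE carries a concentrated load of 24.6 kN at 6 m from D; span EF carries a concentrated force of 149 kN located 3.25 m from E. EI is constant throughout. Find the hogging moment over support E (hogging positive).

M_E = 99.71 kN·m

Insert a hinge at E; M_E is the redundant, and each span becomes simply supported.
End slopes at the hinge E, treating each span as simply supported:
  span DE: point load 24.6 at a = 6: Pab(L + a)/(6LEI) = 221.4/EI
  span EF: point load 149 at a = 3.25: Pab(L + b)/(6LEI) = 393.5/EI
  relative rotation θ_0 = (221.4 + 393.5)/EI = 614.9/EI
A unit hogging moment at E produces rotation L₁/(3EI) + L₂/(3EI) = 6.167/EI.
Slope continuity at E: θ_0 = M_E·6.167/EI, so M_E = 614.9/6.167 = 99.71 kN·m (hogging).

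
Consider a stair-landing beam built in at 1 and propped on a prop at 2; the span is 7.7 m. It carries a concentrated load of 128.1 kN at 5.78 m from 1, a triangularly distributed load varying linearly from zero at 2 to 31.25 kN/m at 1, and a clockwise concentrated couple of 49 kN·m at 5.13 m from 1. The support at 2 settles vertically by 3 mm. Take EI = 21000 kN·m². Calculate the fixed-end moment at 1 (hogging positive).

M_1 = 225.7 kN·m

Take the reaction at 2 as the redundant and release it; the primary structure is a cantilever fixed at 1.
Deflection at 2 on the released cantilever, summing each load's contribution:
  point load 128.1 at a = 5.78: Pa²(3L − a)/(6EI) = 12354/EI
  triangular load, peak 31.25 at the fixed end: w₀L⁴/(30EI) = 3662/EI
  clockwise couple 49 at a = 5.13: M₀a(2L − a)/(2EI) = 1291/EI
  δ_0 = 17306/EI
Tip deflection under a unit load at 2: L³/(3EI) = 152.2/EI.
With EI = 21000 kN·m²: δ_0 = 0.82411 m and δ_{22} = 0.007247 m/kN.
Compatibility — the beam at 2 must follow the support down by 0.003 m: δ_0 − R_2·δ_{22} = 0.003, so R_2 = (0.82411 − 0.003)/0.007247 = 113.3 kN.
Moment equilibrium about 1: M_1 = Σ(load moments about 1) − R_2·L = 1098 − 113.3×7.7 = 225.7 kN·m.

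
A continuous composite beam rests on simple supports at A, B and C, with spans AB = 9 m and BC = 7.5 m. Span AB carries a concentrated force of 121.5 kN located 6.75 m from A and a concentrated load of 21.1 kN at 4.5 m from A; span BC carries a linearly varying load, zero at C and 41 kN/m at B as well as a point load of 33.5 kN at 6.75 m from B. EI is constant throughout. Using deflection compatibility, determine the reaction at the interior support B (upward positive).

R_B = 254.7 kN

Insert a hinge at B; M_B is the redundant, and each span becomes simply supported.
Rotations at B on the released spans (each span's end-slope, ×1/EI):
  span AB: point load 121.5 at a = 6.75: Pab(L + a)/(6LEI) = 538.2/EI
  span AB: point load 21.1 at a = 4.5: Pab(L + a)/(6LEI) = 106.8/EI
  span BC: triangular load, peak 41: w₀L³/(45EI) = 384.4/EI
  span BC: point load 33.5 at a = 6.75: Pab(L + b)/(6LEI) = 31.09/EI
  relative rotation θ_0 = (645 + 415.5)/EI = 1060/EI
A unit hogging moment at B produces rotation L₁/(3EI) + L₂/(3EI) = 5.5/EI.
Compatibility: M_B·(L₁+L₂)/(3EI) = θ_0, giving M_B = 192.8 kN·m (hogging).
Span AB, ΣM about A with M_B applied at B: R_B^{AB}·9 = 915.1 + 192.8, so R_B^{AB} = 123.1 kN and R_A = 142.6 − 123.1 = 19.5 kN.
Span BC, ΣM about C: R_B^{BC}·7.5 = 793.9 + 192.8, so R_B^{BC} = 131.6 kN and R_C = 187.2 − 131.6 = 55.69 kN.
R_B = 123.1 + 131.6 = 254.7 kN.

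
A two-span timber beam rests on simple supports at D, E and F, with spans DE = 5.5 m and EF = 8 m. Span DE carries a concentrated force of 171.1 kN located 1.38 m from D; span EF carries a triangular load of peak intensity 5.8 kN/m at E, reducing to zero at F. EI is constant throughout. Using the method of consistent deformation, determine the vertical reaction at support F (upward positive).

R_F = 0.2665 kN

Release continuity at E by inserting a hinge; the redundant is the internal moment M_E. The primary structure is two simply-supported spans DE and EF.
Rotations at E on the released spans (each span's end-slope, ×1/EI):
  span DE: point load 171.1 at a = 1.38: Pab(L + a)/(6LEI) = 202.8/EI
  span EF: triangular load, peak 5.8: w₀L³/(45EI) = 65.99/EI
  relative rotation θ_0 = (202.8 + 65.99)/EI = 268.8/EI
A unit hogging moment at E produces rotation L₁/(3EI) + L₂/(3EI) = 4.5/EI.
Slope continuity at E: θ_0 = M_E·4.5/EI, so M_E = 268.8/4.5 = 59.73 kN·m (hogging).
Span EF, ΣM about F: R_E^{EF}·8 = 123.7 + 59.73, so R_E^{EF} = 22.93 kN and R_F = 23.2 − 22.93 = 0.2665 kN.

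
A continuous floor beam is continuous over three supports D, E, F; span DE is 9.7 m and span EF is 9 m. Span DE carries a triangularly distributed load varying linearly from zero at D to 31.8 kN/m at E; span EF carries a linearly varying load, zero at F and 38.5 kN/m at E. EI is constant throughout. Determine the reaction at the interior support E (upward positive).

R_E = 261.9 kN

Take M_E as the redundant. Released structure: two simple spans DE and EF with a hinge at E.
End slopes at the hinge E, treating each span as simply supported:
  span DE: triangular load, peak 31.8: w₀L³/(45EI) = 645/EI
  span EF: triangular load, peak 38.5: w₀L³/(45EI) = 623.7/EI
  relative rotation θ_0 = (645 + 623.7)/EI = 1269/EI
A unit hogging moment at E produces rotation L₁/(3EI) + L₂/(3EI) = 6.233/EI.
Compatibility: M_E·(L₁+L₂)/(3EI) = θ_0, giving M_E = 203.5 kN·m (hogging).
Span DE, ΣM about D with M_E applied at E: R_E^{DE}·9.7 = 997.4 + 203.5, so R_E^{DE} = 123.8 kN and R_D = 154.2 − 123.8 = 30.43 kN.
Span EF, ΣM about F: R_E^{EF}·9 = 1040 + 203.5, so R_E^{EF} = 138.1 kN and R_F = 173.2 − 138.1 = 35.14 kN.
R_E = 123.8 + 138.1 = 261.9 kN.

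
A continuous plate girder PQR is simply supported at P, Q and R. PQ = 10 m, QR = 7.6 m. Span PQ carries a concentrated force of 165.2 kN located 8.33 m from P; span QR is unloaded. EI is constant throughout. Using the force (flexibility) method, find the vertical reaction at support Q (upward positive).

R_Q = 165.3 kN

Release continuity at Q by inserting a hinge; the redundant is the internal moment M_Q. The primary structure is two simply-supported spans PQ and QR.
Rotations at Q on the released spans (each span's end-slope, ×1/EI):
  span PQ: point load 165.2 at a = 8.33: Pab(L + a)/(6LEI) = 702.1/EI
  relative rotation θ_0 = (702.1 + 0)/EI = 702.1/EI
A unit hogging moment at Q produces rotation L₁/(3EI) + L₂/(3EI) = 5.867/EI.
Compatibility: M_Q·(L₁+L₂)/(3EI) = θ_0, giving M_Q = 119.7 kN·m (hogging).
Span PQ, ΣM about P with M_Q applied at Q: R_Q^{PQ}·10 = 1376 + 119.7, so R_Q^{PQ} = 149.6 kN and R_P = 165.2 − 149.6 = 15.62 kN.
Span QR, ΣM about R: R_Q^{QR}·7.6 = 0 + 119.7, so R_Q^{QR} = 15.75 kN and R_R = 0 − 15.75 = -15.75 kN.
R_Q = 149.6 + 15.75 = 165.3 kN.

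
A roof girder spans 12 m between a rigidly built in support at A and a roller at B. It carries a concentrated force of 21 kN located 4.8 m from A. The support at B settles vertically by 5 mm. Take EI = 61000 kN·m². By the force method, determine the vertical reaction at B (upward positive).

Release the roller at B. Primary structure: cantilever fixed at A.
Free-end deflection of the primary structure under the applied loading (downward +):
  point load 21 at a = 4.8: Pa²(3L − a)/(6EI) = 2516/EI
Tip deflection under a unit load at B: L³/(3EI) = 576/EI.
With EI = 61000 kN·m²: δ_0 = 0.041245 m and δ_{BB} = 0.009443 m/kN.
Compatibility — the beam at B must follow the support down by 0.005 m: δ_0 − R_B·δ_{BB} = 0.005, so R_B = (0.041245 − 0.005)/0.009443 = 3.838 kN.

R_B = 3.838 kN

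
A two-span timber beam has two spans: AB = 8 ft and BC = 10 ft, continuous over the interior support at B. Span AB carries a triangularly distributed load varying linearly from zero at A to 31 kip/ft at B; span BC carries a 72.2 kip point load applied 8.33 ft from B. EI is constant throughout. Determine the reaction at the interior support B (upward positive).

R_B = 115.3 kip

Insert a hinge at B; M_B is the redundant, and each span becomes simply supported.
End slopes at the hinge B, treating each span as simply supported:
  span AB: triangular load, peak 31: w₀L³/(45EI) = 352.7/EI
  span BC: point load 72.2 at a = 8.33: Pab(L + b)/(6LEI) = 195.4/EI
  relative rotation θ_0 = (352.7 + 195.4)/EI = 548.1/EI
A unit hogging moment at B produces rotation L₁/(3EI) + L₂/(3EI) = 6/EI.
Slope continuity at B: θ_0 = M_B·6/EI, so M_B = 548.1/6 = 91.34 kip·ft (hogging).
Span AB, ΣM about A with M_B applied at B: R_B^{AB}·8 = 661.3 + 91.34, so R_B^{AB} = 94.08 kip and R_A = 124 − 94.08 = 29.92 kip.
Span BC, ΣM about C: R_B^{BC}·10 = 120.6 + 91.34, so R_B^{BC} = 21.19 kip and R_C = 72.2 − 21.19 = 51.01 kip.
R_B = 94.08 + 21.19 = 115.3 kip.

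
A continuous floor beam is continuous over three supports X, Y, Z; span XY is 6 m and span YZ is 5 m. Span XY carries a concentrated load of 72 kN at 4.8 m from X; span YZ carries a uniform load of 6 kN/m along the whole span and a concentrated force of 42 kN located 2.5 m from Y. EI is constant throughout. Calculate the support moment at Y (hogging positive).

M_Y = 60.35 kN·m

Release continuity at Y by inserting a hinge; the redundant is the internal moment M_Y. The primary structure is two simply-supported spans XY and YZ.
End slopes at the hinge Y, treating each span as simply supported:
  span XY: point load 72 at a = 4.8: Pab(L + a)/(6LEI) = 124.4/EI
  span YZ: UDL 6: wL³/(24EI) = 31.25/EI
  span YZ: point load 42 at a = 2.5: Pab(L + b)/(6LEI) = 65.62/EI
  relative rotation θ_0 = (124.4 + 96.88)/EI = 221.3/EI
A unit hogging moment at Y produces rotation L₁/(3EI) + L₂/(3EI) = 3.667/EI.
Slope continuity at Y: θ_0 = M_Y·3.667/EI, so M_Y = 221.3/3.667 = 60.35 kN·m (hogging).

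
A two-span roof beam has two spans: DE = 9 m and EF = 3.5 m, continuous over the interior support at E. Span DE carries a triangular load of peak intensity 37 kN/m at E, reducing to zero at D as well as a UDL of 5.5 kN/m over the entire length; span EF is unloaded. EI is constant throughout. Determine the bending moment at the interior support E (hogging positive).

M_E = 184 kN·m

Release continuity at E by inserting a hinge; the redundant is the internal moment M_E. The primary structure is two simply-supported spans DE and EF.
End slopes at the hinge E, treating each span as simply supported:
  span DE: triangular load, peak 37: w₀L³/(45EI) = 599.4/EI
  span DE: UDL 5.5: wL³/(24EI) = 167.1/EI
  relative rotation θ_0 = (766.5 + 0)/EI = 766.5/EI
A unit hogging moment at E produces rotation L₁/(3EI) + L₂/(3EI) = 4.167/EI.
Compatibility: M_E·(L₁+L₂)/(3EI) = θ_0, giving M_E = 184 kN·m (hogging).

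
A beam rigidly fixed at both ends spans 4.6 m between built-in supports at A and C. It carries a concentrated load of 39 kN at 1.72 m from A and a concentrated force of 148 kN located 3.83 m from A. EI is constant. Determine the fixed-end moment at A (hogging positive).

Release both end moments; the primary structure is a simply-supported span AC with redundants M_A and M_C.
On the primary (simply-supported) span, the end slopes from the loading are:
  at A: point load 39 at a = 1.72: Pab(L + b)/(6LEI) = 52.36/EI
  at C: point load 39 at a = 1.72: Pab(L + a)/(6LEI) = 44.24/EI
  at A: point load 148 at a = 3.83: Pab(L + b)/(6LEI) = 84.92/EI
  at C: point load 148 at a = 3.83: Pab(L + a)/(6LEI) = 133.3/EI
  θ_A0 = 137.3/EI,  θ_C0 = 177.5/EI
Flexibility coefficients: a unit moment at one end gives L/(3EI) there and L/(6EI) at the far end, so f₁₁ = f₂₂ = 1.533/EI and f₁₂ = f₂₁ = 0.7667/EI.
Compatibility — zero rotation at each built-in end:
  1.533 M_A + 0.7667 M_C = 137.3
  0.7667 M_A + 1.533 M_C = 177.5
Solving the pair gives M_A = 42.18 kN·m and M_C = 94.7 kN·m (hogging).

M_A = 42.18 kN·m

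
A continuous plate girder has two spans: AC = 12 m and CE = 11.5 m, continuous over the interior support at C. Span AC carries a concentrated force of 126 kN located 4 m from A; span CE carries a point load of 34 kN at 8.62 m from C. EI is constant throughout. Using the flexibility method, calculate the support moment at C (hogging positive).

M_C = 136.8 kN·m

Release continuity at C by inserting a hinge; the redundant is the internal moment M_C. The primary structure is two simply-supported spans AC and CE.
Discontinuity in slope at C on the released structure — sum the simple-span end rotations:
  span AC: point load 126 at a = 4: Pab(L + a)/(6LEI) = 896/EI
  span CE: point load 34 at a = 8.62: Pab(L + b)/(6LEI) = 175.9/EI
  relative rotation θ_0 = (896 + 175.9)/EI = 1072/EI
A unit hogging moment at C produces rotation L₁/(3EI) + L₂/(3EI) = 7.833/EI.
Slope continuity at C: θ_0 = M_C·7.833/EI, so M_C = 1072/7.833 = 136.8 kN·m (hogging).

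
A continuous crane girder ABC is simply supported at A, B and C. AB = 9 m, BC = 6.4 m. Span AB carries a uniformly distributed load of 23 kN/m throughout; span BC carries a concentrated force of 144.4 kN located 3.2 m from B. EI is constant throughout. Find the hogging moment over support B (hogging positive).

M_B = 208.1 kN·m

Release continuity at B by inserting a hinge; the redundant is the internal moment M_B. The primary structure is two simply-supported spans AB and BC.
End slopes at the hinge B, treating each span as simply supported:
  span AB: UDL 23: wL³/(24EI) = 698.6/EI
  span BC: point load 144.4 at a = 3.2: Pab(L + b)/(6LEI) = 369.7/EI
  relative rotation θ_0 = (698.6 + 369.7)/EI = 1068/EI
A unit hogging moment at B produces rotation L₁/(3EI) + L₂/(3EI) = 5.133/EI.
Slope continuity at B: θ_0 = M_B·5.133/EI, so M_B = 1068/5.133 = 208.1 kN·m (hogging).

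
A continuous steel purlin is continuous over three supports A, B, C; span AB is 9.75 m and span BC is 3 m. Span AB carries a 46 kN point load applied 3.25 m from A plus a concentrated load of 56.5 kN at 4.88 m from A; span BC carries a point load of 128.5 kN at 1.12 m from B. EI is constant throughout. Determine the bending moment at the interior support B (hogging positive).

Take M_B as the redundant. Released structure: two simple spans AB and BC with a hinge at B.
Rotations at B on the released spans (each span's end-slope, ×1/EI):
  span AB: point load 46 at a = 3.25: Pab(L + a)/(6LEI) = 215.9/EI
  span AB: point load 56.5 at a = 4.88: Pab(L + a)/(6LEI) = 335.8/EI
  span BC: point load 128.5 at a = 1.12: Pab(L + b)/(6LEI) = 73.35/EI
  relative rotation θ_0 = (551.7 + 73.35)/EI = 625.1/EI
A unit hogging moment at B produces rotation L₁/(3EI) + L₂/(3EI) = 4.25/EI.
Compatibility: M_B·(L₁+L₂)/(3EI) = θ_0, giving M_B = 147.1 kN·m (hogging).

M_B = 147.1 kN·m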